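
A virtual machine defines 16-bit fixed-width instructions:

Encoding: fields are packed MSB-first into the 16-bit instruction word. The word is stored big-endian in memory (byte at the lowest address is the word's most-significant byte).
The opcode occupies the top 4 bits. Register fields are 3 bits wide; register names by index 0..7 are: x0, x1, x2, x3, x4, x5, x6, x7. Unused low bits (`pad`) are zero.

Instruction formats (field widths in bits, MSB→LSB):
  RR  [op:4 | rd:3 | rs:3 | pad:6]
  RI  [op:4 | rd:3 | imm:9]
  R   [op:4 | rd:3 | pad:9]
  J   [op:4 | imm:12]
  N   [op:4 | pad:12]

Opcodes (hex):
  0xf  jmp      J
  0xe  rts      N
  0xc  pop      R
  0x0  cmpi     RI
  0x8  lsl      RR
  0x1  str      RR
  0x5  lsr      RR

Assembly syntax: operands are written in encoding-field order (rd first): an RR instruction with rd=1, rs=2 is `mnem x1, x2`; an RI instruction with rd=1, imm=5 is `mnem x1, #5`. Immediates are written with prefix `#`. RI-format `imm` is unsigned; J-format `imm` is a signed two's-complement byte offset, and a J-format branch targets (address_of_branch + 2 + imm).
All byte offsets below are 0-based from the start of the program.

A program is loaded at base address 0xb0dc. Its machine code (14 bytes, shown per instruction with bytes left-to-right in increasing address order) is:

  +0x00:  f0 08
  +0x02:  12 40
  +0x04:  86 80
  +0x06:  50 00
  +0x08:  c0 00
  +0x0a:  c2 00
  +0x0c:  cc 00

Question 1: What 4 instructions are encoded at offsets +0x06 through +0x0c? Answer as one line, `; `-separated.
[06] 50 00 → 0x5000
  opcode bits[15:12]=0x5: lsr/RR
  rd@[11:9]=0x0 ⇒ x0
  rs@[8:6]=0x0 ⇒ x0
[08] c0 00 → 0xc000
  opcode bits[15:12]=0xc: pop/R
  rd@[11:9]=0x0 ⇒ x0
[0a] c2 00 → 0xc200
  opcode bits[15:12]=0xc: pop/R
  rd@[11:9]=0x1 ⇒ x1
[0c] cc 00 → 0xcc00
  opcode bits[15:12]=0xc: pop/R
  rd@[11:9]=0x6 ⇒ x6

lsr x0, x0; pop x0; pop x1; pop x6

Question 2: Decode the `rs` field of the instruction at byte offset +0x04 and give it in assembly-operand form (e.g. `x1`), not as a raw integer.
off 0x04: read 86 80 as big → 0x8680
  op=0x8680>>12=0x8 ⇒ lsl (RR)
  rd@[11:9]=0x3 ⇒ x3
  rs@[8:6]=0x2 ⇒ x2

x2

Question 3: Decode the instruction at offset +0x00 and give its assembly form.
@+00  big-endian(f0 08) = 0xf008
  op=0xf008>>12=0xf ⇒ jmp (J)
  [11:0] imm=8 = #8

jmp #8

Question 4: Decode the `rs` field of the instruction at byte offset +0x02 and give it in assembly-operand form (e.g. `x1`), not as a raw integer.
+0x02: 12 40 ⇒ word 0x1240 (big)
  op=0x1240>>12=0x1 ⇒ str (RR)
  rd: (w>>9)&0x7=0x1 → x1
  rs: (w>>6)&0x7=0x1 → x1

x1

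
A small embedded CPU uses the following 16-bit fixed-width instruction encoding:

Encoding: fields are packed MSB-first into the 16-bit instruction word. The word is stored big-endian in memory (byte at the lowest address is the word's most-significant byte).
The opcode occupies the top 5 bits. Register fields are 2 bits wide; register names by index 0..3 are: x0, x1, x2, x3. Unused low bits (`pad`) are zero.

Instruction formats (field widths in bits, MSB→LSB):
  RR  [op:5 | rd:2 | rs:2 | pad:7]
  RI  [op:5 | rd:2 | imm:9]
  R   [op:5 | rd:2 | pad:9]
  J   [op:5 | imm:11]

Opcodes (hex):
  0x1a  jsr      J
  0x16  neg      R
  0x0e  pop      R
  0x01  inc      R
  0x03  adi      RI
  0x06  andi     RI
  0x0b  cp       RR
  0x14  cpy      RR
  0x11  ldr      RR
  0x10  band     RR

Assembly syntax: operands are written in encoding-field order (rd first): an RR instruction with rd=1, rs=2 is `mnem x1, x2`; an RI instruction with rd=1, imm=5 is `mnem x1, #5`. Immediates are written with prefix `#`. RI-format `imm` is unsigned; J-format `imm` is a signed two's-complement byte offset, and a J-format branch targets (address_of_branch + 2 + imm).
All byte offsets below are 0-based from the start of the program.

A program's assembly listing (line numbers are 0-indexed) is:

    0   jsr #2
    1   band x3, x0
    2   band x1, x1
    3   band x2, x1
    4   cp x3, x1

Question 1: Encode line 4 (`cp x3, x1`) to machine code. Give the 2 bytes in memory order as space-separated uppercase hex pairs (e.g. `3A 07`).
5E 80

L4: cp op=0xb:5|rd=3:2|rs=1:2|pad=0:7 ⇒ 0x5e80 ⇒ big 5e 80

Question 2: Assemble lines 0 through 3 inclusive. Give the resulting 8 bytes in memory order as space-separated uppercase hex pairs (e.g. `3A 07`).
line 0 (jsr): pack op=0x1a:5|imm=2:11 = 0xd002; big→ d0 02
line 1 (band): pack op=0x10:5|rd=3:2|rs=0:2|pad=0:7 = 0x8600; big→ 86 00
line 2 (band): pack op=0x10:5|rd=1:2|rs=1:2|pad=0:7 = 0x8280; big→ 82 80
line 3 (band): pack op=0x10:5|rd=2:2|rs=1:2|pad=0:7 = 0x8480; big→ 84 80

D0 02 86 00 82 80 84 80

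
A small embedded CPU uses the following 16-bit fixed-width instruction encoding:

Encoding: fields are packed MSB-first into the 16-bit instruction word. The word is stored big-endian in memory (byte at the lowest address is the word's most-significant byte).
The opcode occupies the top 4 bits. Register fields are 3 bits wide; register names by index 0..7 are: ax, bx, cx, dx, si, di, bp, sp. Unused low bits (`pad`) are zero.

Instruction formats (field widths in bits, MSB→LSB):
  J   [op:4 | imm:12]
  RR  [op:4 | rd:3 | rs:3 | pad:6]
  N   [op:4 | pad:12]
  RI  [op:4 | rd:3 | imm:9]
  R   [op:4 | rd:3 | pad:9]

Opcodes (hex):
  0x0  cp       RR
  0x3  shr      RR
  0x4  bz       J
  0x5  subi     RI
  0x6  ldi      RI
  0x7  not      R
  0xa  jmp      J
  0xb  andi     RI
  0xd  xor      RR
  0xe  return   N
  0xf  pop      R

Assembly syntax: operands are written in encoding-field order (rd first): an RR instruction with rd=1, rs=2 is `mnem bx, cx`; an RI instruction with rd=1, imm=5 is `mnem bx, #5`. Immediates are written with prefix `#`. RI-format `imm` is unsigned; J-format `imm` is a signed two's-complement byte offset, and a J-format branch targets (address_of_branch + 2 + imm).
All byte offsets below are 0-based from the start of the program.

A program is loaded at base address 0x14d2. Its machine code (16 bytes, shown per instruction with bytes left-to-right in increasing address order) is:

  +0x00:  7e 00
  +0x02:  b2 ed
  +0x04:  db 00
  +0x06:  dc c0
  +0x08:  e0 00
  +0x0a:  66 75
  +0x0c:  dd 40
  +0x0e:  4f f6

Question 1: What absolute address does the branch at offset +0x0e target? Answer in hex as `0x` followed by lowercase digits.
[0e] 4f f6 → 0x4ff6
  op=0x4ff6>>12=0x4 ⇒ bz (J)
  [11:0] imm=4086 (s12→-10) = #-10
  target = base 0x14d2 + off 0x0e + 2 + imm -10 = 0x14d8

0x14d8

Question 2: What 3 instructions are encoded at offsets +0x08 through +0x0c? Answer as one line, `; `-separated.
[08] e0 00 → 0xe000
  top 4b → 0xe → return [N]
[0a] 66 75 → 0x6675
  top 4b → 0x6 → ldi [RI]
  [11:9] rd=3 = dx
  [8:0] imm=117 = #117
[0c] dd 40 → 0xdd40
  top 4b → 0xd → xor [RR]
  [11:9] rd=6 = bp
  [8:6] rs=5 = di

return; ldi dx, #117; xor bp, di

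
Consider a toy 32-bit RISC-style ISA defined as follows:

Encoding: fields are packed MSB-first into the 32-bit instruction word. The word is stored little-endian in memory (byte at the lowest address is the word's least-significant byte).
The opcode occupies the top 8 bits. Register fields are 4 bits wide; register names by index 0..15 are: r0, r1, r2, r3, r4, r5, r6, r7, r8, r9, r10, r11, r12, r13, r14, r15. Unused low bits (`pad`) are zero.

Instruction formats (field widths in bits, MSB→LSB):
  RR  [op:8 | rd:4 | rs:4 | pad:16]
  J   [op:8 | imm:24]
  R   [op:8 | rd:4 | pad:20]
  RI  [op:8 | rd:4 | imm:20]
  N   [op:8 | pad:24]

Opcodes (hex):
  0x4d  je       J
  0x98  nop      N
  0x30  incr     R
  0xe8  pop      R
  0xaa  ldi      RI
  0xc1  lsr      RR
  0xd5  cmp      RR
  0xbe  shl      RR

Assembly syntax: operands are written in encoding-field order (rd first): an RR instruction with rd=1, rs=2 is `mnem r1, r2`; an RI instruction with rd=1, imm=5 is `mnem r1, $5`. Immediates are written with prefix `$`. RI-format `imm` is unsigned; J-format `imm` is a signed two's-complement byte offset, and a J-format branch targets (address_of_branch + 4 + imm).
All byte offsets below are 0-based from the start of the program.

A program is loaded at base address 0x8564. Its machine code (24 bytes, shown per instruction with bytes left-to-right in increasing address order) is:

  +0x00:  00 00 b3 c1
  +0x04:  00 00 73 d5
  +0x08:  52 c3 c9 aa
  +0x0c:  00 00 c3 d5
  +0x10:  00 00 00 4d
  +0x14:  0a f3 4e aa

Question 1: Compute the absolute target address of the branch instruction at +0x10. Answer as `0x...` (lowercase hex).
0x8578

off 0x10: read 00 00 00 4d as little → 0x4d000000
  opcode bits[31:24]=0x4d: je/J
  [23:0] imm=0 = $0
  target = base 0x8564 + off 0x10 + 4 + imm 0 = 0x8578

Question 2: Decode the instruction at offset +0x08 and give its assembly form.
off 0x08: read 52 c3 c9 aa as little → 0xaac9c352
  op=0xaac9c352>>24=0xaa ⇒ ldi (RI)
  rd: (w>>20)&0xf=0xc → r12
  imm: (w>>0)&0xfffff=0x9c352 → $639826

ldi r12, $639826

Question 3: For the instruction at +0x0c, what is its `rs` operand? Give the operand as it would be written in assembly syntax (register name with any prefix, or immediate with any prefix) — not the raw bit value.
r3

[0c] 00 00 c3 d5 → 0xd5c30000
  top 8b → 0xd5 → cmp [RR]
  rd: (w>>20)&0xf=0xc → r12
  rs: (w>>16)&0xf=0x3 → r3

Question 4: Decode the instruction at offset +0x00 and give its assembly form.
lsr r11, r3

@+00  little-endian(00 00 b3 c1) = 0xc1b30000
  top 8b → 0xc1 → lsr [RR]
  rd: (w>>20)&0xf=0xb → r11
  rs: (w>>16)&0xf=0x3 → r3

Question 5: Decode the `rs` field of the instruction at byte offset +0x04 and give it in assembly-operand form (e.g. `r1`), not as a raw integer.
r3

+0x04: 00 00 73 d5 ⇒ word 0xd5730000 (little)
  top 8b → 0xd5 → cmp [RR]
  rd@[23:20]=0x7 ⇒ r7
  rs@[19:16]=0x3 ⇒ r3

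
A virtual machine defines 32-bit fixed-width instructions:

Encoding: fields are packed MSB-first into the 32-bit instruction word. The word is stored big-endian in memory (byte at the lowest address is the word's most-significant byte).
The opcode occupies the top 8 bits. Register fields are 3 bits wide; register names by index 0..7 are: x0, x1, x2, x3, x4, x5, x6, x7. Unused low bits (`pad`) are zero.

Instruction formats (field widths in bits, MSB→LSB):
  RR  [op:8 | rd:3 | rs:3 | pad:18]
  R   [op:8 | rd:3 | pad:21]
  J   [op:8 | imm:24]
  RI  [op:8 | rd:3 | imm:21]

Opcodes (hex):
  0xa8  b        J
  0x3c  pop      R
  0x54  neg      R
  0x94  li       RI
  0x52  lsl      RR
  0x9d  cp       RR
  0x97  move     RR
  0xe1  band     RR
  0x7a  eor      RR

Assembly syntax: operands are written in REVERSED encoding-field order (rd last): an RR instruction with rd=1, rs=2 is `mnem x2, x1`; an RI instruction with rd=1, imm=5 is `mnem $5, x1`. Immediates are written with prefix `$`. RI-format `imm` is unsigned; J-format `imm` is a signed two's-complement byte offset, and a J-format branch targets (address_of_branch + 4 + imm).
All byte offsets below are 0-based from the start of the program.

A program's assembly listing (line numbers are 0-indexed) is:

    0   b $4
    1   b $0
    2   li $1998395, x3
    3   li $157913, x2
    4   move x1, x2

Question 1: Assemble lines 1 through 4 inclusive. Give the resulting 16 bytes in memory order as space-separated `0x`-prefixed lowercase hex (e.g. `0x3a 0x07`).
0xa8 0x00 0x00 0x00 0x94 0x7e 0x7e 0x3b 0x94 0x42 0x68 0xd9 0x97 0x44 0x00 0x00

line 1 (b): pack op=0xa8:8|imm=0:24 = 0xa8000000; big→ a8 00 00 00
line 2 (li): pack op=0x94:8|rd=3:3|imm=1998395:21 = 0x947e7e3b; big→ 94 7e 7e 3b
line 3 (li): pack op=0x94:8|rd=2:3|imm=157913:21 = 0x944268d9; big→ 94 42 68 d9
line 4 (move): pack op=0x97:8|rd=2:3|rs=1:3|pad=0:18 = 0x97440000; big→ 97 44 00 00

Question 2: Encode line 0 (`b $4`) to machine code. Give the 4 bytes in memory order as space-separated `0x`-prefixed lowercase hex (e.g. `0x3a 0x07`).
0. b fields op=0xa8:8|imm=4:24 → word a8000004h → a8 00 00 04

0xa8 0x00 0x00 0x04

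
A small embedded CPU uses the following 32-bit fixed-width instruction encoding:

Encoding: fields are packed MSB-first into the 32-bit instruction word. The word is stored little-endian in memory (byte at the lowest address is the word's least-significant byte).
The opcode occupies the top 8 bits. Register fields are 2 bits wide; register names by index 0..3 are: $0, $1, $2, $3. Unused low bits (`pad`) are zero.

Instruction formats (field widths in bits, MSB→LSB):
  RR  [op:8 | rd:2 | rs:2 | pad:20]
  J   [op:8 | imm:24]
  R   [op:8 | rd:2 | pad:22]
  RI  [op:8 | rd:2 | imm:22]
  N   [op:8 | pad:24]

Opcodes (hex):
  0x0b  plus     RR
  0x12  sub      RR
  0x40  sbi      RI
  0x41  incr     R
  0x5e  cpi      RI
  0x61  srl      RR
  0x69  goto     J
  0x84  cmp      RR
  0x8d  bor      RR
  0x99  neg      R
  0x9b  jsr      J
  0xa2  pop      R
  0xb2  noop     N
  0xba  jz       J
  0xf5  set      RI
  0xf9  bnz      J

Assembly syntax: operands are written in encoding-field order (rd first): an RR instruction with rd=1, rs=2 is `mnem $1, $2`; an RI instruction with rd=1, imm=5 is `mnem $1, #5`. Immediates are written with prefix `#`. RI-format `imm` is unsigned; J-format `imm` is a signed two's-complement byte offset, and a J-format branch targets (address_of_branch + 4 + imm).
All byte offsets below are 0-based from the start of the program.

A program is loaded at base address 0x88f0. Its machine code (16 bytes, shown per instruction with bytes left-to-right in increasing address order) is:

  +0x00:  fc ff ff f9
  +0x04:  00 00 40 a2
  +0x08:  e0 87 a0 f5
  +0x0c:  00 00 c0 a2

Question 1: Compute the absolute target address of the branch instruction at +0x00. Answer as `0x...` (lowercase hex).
0x88f0

@+00  little-endian(fc ff ff f9) = 0xf9fffffc
  op=0xf9fffffc>>24=0xf9 ⇒ bnz (J)
  [23:0] imm=16777212 (s24→-4) = #-4
  target = base 0x88f0 + off 0x00 + 4 + imm -4 = 0x88f0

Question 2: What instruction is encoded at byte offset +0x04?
@+04  little-endian(00 00 40 a2) = 0xa2400000
  opcode bits[31:24]=0xa2: pop/R
  rd@[23:22]=0x1 ⇒ $1

pop $1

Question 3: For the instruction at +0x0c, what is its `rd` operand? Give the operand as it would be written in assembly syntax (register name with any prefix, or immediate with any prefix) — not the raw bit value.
+0x0c: 00 00 c0 a2 ⇒ word 0xa2c00000 (little)
  opcode bits[31:24]=0xa2: pop/R
  rd@[23:22]=0x3 ⇒ $3

$3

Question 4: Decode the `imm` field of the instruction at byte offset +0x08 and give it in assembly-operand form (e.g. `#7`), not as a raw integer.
#2131936

off 0x08: read e0 87 a0 f5 as little → 0xf5a087e0
  top 8b → 0xf5 → set [RI]
  rd: (w>>22)&0x3=0x2 → $2
  imm: (w>>0)&0x3fffff=0x2087e0 → #2131936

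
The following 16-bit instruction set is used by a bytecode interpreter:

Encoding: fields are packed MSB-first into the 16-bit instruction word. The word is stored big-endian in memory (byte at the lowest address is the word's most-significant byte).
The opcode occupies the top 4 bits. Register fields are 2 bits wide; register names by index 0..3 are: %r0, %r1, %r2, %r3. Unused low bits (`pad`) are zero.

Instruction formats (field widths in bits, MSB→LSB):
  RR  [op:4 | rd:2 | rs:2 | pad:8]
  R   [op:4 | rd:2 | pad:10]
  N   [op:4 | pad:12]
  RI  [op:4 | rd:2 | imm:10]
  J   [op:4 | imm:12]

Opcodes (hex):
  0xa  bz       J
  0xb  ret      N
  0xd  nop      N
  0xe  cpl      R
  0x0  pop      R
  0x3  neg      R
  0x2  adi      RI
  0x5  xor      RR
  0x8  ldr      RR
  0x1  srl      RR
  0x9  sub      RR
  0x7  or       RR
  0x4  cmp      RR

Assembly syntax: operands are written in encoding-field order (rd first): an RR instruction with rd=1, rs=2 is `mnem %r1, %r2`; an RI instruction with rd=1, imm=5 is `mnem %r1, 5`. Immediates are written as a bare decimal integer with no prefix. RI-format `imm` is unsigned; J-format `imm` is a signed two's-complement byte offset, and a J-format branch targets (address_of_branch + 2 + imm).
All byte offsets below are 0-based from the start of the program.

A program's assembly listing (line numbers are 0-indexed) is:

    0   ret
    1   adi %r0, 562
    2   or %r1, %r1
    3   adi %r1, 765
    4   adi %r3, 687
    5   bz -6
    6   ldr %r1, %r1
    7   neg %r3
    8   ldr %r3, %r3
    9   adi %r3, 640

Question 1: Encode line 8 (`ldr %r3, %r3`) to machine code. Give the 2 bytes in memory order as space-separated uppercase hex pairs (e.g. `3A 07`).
8F 00

L8: ldr op=0x8:4|rd=3:2|rs=3:2|pad=0:8 ⇒ 0x8f00 ⇒ big 8f 00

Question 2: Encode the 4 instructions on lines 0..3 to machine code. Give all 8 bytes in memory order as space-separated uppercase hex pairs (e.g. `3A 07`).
line 0 (ret): pack op=0xb:4|pad=0:12 = 0xb000; big→ b0 00
line 1 (adi): pack op=0x2:4|rd=0:2|imm=562:10 = 0x2232; big→ 22 32
line 2 (or): pack op=0x7:4|rd=1:2|rs=1:2|pad=0:8 = 0x7500; big→ 75 00
line 3 (adi): pack op=0x2:4|rd=1:2|imm=765:10 = 0x26fd; big→ 26 fd

B0 00 22 32 75 00 26 FD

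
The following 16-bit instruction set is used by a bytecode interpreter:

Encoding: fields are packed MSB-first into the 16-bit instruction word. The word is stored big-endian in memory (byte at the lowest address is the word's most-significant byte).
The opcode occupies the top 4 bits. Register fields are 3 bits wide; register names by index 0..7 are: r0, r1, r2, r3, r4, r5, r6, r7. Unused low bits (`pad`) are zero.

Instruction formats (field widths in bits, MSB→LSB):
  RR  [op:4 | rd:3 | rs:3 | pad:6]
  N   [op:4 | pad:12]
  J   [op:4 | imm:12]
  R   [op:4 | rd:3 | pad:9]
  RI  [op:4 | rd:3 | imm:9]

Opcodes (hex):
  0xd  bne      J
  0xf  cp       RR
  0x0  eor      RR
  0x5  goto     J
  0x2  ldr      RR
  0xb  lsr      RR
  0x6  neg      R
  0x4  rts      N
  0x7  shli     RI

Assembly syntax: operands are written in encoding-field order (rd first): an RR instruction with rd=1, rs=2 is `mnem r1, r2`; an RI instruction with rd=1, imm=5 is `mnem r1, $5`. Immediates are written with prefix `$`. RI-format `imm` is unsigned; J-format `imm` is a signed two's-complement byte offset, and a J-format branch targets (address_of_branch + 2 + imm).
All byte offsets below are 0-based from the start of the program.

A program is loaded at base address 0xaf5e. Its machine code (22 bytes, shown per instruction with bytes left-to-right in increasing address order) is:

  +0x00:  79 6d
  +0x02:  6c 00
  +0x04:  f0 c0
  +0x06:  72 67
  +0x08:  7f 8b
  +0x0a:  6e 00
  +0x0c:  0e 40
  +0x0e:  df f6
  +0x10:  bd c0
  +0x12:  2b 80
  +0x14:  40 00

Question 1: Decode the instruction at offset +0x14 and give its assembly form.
rts

@+14  big-endian(40 00) = 0x4000
  top 4b → 0x4 → rts [N]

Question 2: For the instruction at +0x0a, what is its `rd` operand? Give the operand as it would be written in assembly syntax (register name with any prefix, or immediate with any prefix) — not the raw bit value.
r7

off 0x0a: read 6e 00 as big → 0x6e00
  top 4b → 0x6 → neg [R]
  rd: (w>>9)&0x7=0x7 → r7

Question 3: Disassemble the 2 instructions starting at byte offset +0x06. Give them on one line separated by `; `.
@+06  big-endian(72 67) = 0x7267
  top 4b → 0x7 → shli [RI]
  rd@[11:9]=0x1 ⇒ r1
  imm@[8:0]=0x67 ⇒ $103
@+08  big-endian(7f 8b) = 0x7f8b
  top 4b → 0x7 → shli [RI]
  rd@[11:9]=0x7 ⇒ r7
  imm@[8:0]=0x18b ⇒ $395

shli r1, $103; shli r7, $395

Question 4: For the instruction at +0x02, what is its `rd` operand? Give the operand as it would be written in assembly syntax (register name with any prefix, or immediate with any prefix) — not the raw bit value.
+0x02: 6c 00 ⇒ word 0x6c00 (big)
  opcode bits[15:12]=0x6: neg/R
  rd@[11:9]=0x6 ⇒ r6

r6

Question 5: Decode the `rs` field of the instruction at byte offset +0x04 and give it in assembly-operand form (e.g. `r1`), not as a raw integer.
r3

off 0x04: read f0 c0 as big → 0xf0c0
  op=0xf0c0>>12=0xf ⇒ cp (RR)
  rd@[11:9]=0x0 ⇒ r0
  rs@[8:6]=0x3 ⇒ r3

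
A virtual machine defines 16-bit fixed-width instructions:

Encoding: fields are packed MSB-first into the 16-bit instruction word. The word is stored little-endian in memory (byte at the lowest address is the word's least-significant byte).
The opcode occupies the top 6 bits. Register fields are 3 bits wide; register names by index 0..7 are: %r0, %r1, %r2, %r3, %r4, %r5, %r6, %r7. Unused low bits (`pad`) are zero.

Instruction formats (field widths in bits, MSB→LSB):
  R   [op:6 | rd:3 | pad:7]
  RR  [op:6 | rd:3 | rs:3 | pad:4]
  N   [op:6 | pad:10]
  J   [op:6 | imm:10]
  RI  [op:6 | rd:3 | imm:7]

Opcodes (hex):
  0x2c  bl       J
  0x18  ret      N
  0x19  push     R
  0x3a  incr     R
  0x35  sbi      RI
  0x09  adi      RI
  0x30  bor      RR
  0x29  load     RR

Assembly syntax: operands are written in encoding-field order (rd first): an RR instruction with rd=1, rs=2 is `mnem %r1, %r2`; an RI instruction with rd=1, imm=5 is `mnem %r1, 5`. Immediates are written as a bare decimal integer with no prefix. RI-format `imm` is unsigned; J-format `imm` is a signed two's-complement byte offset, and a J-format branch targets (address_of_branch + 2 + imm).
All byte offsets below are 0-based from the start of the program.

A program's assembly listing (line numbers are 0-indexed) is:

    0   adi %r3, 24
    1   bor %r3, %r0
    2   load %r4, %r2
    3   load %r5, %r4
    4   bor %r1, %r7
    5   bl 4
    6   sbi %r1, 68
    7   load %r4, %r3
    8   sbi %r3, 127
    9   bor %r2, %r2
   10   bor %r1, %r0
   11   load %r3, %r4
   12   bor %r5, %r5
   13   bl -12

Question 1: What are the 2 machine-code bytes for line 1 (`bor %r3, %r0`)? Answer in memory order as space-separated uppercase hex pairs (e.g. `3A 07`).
80 C1

line 1 (bor): pack op=0x30:6|rd=3:3|rs=0:3|pad=0:4 = 0xc180; little→ 80 c1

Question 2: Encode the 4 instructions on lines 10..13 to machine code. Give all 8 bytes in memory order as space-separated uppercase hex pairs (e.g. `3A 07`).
line 10 (bor): pack op=0x30:6|rd=1:3|rs=0:3|pad=0:4 = 0xc080; little→ 80 c0
line 11 (load): pack op=0x29:6|rd=3:3|rs=4:3|pad=0:4 = 0xa5c0; little→ c0 a5
line 12 (bor): pack op=0x30:6|rd=5:3|rs=5:3|pad=0:4 = 0xc2d0; little→ d0 c2
line 13 (bl): pack op=0x2c:6|imm=-12:10 = 0xb3f4; little→ f4 b3

80 C0 C0 A5 D0 C2 F4 B3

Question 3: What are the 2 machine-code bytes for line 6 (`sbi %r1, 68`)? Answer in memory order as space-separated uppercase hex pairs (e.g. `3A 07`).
C4 D4

line 6 (sbi): pack op=0x35:6|rd=1:3|imm=68:7 = 0xd4c4; little→ c4 d4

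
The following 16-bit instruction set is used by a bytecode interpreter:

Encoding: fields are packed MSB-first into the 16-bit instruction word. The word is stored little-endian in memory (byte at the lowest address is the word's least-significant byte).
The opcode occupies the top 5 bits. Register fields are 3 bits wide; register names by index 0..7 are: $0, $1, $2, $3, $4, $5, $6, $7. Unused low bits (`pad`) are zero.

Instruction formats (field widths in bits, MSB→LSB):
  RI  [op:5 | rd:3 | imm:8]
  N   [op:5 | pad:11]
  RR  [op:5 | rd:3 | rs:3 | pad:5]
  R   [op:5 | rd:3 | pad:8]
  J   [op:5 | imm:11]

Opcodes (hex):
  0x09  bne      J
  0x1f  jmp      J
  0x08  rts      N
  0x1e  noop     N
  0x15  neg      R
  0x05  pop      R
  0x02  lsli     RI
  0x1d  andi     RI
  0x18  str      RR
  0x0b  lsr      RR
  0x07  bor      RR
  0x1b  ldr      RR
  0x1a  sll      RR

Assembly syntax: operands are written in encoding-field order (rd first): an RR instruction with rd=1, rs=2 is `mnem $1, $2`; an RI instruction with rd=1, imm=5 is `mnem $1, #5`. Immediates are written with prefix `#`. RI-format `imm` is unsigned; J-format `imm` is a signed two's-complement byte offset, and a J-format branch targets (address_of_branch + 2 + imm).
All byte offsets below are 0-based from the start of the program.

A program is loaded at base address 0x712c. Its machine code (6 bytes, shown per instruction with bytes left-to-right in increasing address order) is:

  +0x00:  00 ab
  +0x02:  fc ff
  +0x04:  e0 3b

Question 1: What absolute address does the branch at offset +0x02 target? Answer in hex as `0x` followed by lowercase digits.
[02] fc ff → 0xfffc
  top 5b → 0x1f → jmp [J]
  imm@[10:0]=0x7fc (s11→-4) ⇒ #-4
  target = base 0x712c + off 0x02 + 2 + imm -4 = 0x712c

0x712c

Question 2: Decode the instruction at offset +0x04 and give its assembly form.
bor $3, $7

off 0x04: read e0 3b as little → 0x3be0
  opcode bits[15:11]=0x7: bor/RR
  rd@[10:8]=0x3 ⇒ $3
  rs@[7:5]=0x7 ⇒ $7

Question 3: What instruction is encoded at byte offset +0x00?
neg $3

+0x00: 00 ab ⇒ word 0xab00 (little)
  top 5b → 0x15 → neg [R]
  rd@[10:8]=0x3 ⇒ $3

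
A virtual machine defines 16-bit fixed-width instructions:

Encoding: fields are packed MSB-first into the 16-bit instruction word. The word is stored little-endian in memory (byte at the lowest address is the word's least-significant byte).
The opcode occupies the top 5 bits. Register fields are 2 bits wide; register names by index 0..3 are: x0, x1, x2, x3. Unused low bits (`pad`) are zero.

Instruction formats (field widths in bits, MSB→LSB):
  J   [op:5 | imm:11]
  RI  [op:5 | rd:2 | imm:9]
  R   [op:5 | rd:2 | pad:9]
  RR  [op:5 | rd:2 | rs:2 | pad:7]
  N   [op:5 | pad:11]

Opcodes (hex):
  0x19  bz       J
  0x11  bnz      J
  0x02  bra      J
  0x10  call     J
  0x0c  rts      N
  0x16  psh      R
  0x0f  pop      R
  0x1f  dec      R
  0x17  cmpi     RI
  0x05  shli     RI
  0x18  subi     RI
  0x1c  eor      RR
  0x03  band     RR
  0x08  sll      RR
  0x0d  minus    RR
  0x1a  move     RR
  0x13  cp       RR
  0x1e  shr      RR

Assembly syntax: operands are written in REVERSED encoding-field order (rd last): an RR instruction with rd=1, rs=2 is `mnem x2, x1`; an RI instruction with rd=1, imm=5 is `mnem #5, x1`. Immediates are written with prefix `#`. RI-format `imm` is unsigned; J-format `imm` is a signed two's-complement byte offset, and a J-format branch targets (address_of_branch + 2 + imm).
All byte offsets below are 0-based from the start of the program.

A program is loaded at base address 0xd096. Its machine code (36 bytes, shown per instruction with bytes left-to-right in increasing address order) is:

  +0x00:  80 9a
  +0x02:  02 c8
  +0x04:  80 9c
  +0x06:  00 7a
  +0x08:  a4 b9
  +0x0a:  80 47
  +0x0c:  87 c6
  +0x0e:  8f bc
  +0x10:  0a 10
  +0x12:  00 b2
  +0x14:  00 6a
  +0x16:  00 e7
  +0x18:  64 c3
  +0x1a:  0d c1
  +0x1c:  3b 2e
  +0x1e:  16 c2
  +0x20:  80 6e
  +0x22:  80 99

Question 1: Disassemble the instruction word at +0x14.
minus x0, x1

[14] 00 6a → 0x6a00
  top 5b → 0xd → minus [RR]
  rd@[10:9]=0x1 ⇒ x1
  rs@[8:7]=0x0 ⇒ x0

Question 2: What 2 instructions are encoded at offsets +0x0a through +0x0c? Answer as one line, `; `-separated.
sll x3, x3; subi #135, x3

+0x0a: 80 47 ⇒ word 0x4780 (little)
  top 5b → 0x8 → sll [RR]
  rd: (w>>9)&0x3=0x3 → x3
  rs: (w>>7)&0x3=0x3 → x3
+0x0c: 87 c6 ⇒ word 0xc687 (little)
  top 5b → 0x18 → subi [RI]
  rd: (w>>9)&0x3=0x3 → x3
  imm: (w>>0)&0x1ff=0x87 → #135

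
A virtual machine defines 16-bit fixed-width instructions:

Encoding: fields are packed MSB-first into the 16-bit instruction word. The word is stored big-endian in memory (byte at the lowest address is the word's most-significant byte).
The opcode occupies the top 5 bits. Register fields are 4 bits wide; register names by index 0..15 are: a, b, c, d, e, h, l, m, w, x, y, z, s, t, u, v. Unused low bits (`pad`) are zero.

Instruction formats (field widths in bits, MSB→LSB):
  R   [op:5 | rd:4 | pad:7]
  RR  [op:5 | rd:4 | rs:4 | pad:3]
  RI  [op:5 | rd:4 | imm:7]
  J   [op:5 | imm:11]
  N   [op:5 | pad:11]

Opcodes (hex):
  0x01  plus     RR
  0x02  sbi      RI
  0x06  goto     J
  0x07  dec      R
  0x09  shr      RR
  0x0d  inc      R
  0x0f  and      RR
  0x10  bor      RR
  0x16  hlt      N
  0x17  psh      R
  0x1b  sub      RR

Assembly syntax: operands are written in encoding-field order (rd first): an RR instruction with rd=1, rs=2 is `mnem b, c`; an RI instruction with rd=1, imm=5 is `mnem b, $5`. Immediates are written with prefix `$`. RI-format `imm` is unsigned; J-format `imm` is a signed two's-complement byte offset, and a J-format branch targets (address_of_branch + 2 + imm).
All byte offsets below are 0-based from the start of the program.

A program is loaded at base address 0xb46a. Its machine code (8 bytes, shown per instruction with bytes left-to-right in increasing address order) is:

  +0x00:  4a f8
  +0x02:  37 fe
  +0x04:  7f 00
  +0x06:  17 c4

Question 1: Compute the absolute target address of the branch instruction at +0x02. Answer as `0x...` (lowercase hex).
0xb46c

+0x02: 37 fe ⇒ word 0x37fe (big)
  opcode bits[15:11]=0x6: goto/J
  [10:0] imm=2046 (s11→-2) = $-2
  target = base 0xb46a + off 0x02 + 2 + imm -2 = 0xb46c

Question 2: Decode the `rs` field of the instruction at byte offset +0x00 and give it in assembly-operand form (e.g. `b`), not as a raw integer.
+0x00: 4a f8 ⇒ word 0x4af8 (big)
  top 5b → 0x9 → shr [RR]
  rd@[10:7]=0x5 ⇒ h
  rs@[6:3]=0xf ⇒ v

v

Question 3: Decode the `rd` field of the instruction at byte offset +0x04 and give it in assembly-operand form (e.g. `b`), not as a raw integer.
u

+0x04: 7f 00 ⇒ word 0x7f00 (big)
  op=0x7f00>>11=0xf ⇒ and (RR)
  rd: (w>>7)&0xf=0xe → u
  rs: (w>>3)&0xf=0x0 → a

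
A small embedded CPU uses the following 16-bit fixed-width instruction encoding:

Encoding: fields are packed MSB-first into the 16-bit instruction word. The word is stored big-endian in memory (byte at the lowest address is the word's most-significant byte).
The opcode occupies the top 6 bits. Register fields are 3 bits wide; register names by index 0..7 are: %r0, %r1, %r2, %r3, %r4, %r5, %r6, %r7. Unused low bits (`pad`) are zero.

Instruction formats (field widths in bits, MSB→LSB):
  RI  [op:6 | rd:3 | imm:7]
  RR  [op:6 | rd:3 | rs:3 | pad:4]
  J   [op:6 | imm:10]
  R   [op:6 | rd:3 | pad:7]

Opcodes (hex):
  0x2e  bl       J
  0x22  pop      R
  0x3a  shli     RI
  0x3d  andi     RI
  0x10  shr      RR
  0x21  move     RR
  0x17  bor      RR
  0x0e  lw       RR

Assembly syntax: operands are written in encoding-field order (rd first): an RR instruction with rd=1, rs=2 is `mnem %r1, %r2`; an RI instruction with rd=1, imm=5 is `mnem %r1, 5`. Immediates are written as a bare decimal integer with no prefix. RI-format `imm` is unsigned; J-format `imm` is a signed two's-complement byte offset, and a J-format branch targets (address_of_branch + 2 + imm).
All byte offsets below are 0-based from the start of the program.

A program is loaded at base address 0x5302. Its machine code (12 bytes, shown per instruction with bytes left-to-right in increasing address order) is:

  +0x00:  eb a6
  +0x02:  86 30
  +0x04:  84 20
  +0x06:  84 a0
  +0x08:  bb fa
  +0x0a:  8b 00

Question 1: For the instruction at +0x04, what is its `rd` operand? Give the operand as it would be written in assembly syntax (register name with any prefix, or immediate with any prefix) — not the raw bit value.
off 0x04: read 84 20 as big → 0x8420
  opcode bits[15:10]=0x21: move/RR
  rd: (w>>7)&0x7=0x0 → %r0
  rs: (w>>4)&0x7=0x2 → %r2

%r0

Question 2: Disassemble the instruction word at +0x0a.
pop %r6

@+0a  big-endian(8b 00) = 0x8b00
  op=0x8b00>>10=0x22 ⇒ pop (R)
  rd: (w>>7)&0x7=0x6 → %r6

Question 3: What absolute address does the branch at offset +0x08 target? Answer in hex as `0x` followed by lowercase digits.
0x5306

@+08  big-endian(bb fa) = 0xbbfa
  top 6b → 0x2e → bl [J]
  imm: (w>>0)&0x3ff=0x3fa (s10→-6) → -6
  target = base 0x5302 + off 0x08 + 2 + imm -6 = 0x5306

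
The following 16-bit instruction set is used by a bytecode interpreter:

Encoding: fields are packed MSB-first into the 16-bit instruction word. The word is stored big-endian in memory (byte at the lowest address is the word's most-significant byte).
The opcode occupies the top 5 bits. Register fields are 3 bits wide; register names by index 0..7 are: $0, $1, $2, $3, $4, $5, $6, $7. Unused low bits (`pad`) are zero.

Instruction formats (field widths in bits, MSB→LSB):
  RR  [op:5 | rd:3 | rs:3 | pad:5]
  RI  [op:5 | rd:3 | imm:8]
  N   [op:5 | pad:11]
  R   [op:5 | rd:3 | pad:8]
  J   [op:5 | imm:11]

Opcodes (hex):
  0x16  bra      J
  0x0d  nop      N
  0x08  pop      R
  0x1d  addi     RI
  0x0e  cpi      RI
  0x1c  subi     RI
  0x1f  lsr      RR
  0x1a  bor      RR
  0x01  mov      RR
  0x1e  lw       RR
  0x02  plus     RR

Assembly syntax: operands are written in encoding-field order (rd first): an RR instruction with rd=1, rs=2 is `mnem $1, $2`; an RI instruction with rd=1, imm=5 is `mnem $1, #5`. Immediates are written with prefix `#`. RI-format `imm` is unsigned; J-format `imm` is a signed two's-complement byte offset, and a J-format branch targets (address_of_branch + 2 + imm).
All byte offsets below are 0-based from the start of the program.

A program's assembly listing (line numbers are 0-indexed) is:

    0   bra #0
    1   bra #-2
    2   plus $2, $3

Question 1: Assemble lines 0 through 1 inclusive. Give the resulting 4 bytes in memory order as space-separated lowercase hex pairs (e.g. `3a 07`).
b0 00 b7 fe

line 0 (bra): pack op=0x16:5|imm=0:11 = 0xb000; big→ b0 00
line 1 (bra): pack op=0x16:5|imm=-2:11 = 0xb7fe; big→ b7 fe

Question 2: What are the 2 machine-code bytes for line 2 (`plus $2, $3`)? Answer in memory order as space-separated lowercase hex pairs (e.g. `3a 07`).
2. plus fields op=0x2:5|rd=2:3|rs=3:3|pad=0:5 → word 1260h → 12 60

12 60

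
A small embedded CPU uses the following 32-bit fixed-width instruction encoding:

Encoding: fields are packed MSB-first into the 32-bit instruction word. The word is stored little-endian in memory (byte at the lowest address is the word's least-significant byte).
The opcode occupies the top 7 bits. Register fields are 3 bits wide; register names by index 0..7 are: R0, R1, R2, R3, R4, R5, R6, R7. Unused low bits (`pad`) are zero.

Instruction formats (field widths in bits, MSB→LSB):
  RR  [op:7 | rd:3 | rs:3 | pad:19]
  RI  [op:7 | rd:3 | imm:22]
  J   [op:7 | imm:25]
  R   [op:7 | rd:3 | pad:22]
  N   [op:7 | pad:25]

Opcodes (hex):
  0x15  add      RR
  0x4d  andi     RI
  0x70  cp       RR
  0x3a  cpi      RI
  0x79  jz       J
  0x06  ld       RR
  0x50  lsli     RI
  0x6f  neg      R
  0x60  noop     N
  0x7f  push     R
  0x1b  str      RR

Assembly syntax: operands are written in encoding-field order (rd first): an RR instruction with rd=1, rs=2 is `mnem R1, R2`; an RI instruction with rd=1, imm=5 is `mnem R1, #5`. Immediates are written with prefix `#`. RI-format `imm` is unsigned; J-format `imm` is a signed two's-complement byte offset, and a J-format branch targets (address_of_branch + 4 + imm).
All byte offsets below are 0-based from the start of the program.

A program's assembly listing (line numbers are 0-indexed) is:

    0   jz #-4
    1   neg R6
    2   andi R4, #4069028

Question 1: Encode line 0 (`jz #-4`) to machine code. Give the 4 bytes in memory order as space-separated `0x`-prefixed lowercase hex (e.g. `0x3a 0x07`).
line 0 (jz): pack op=0x79:7|imm=-4:25 = 0xf3fffffc; little→ fc ff ff f3

0xfc 0xff 0xff 0xf3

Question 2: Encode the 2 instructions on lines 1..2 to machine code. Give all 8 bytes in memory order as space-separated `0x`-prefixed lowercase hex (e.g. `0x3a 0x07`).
1. neg fields op=0x6f:7|rd=6:3|pad=0:22 → word df800000h → 00 00 80 df
2. andi fields op=0x4d:7|rd=4:3|imm=4069028:22 → word 9b3e16a4h → a4 16 3e 9b

0x00 0x00 0x80 0xdf 0xa4 0x16 0x3e 0x9b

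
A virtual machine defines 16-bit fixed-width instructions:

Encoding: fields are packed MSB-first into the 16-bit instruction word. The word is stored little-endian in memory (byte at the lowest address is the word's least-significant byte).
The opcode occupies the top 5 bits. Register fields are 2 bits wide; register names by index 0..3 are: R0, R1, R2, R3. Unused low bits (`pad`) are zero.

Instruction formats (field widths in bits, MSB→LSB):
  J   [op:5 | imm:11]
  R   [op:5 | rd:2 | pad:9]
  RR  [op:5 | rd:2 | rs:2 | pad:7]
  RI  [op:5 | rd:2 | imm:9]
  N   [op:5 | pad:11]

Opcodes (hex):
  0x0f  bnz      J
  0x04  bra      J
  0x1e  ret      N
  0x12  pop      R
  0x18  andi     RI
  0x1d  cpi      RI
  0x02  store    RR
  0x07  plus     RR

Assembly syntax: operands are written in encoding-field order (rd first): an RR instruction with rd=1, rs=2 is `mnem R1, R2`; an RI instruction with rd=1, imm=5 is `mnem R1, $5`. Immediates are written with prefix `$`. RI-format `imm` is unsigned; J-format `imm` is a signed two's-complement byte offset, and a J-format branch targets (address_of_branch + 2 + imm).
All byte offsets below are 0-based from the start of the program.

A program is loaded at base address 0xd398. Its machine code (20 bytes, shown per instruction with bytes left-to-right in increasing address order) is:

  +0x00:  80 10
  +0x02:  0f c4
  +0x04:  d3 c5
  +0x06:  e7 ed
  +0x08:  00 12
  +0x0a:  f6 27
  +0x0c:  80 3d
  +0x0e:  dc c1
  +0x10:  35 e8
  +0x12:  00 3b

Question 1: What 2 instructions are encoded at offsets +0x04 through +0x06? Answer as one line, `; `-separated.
andi R2, $467; cpi R2, $487

+0x04: d3 c5 ⇒ word 0xc5d3 (little)
  opcode bits[15:11]=0x18: andi/RI
  [10:9] rd=2 = R2
  [8:0] imm=467 = $467
+0x06: e7 ed ⇒ word 0xede7 (little)
  opcode bits[15:11]=0x1d: cpi/RI
  [10:9] rd=2 = R2
  [8:0] imm=487 = $487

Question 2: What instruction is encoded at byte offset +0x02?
andi R2, $15

[02] 0f c4 → 0xc40f
  op=0xc40f>>11=0x18 ⇒ andi (RI)
  rd: (w>>9)&0x3=0x2 → R2
  imm: (w>>0)&0x1ff=0xf → $15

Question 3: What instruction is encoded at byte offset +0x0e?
andi R0, $476

[0e] dc c1 → 0xc1dc
  opcode bits[15:11]=0x18: andi/RI
  [10:9] rd=0 = R0
  [8:0] imm=476 = $476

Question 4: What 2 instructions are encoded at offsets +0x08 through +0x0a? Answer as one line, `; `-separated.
+0x08: 00 12 ⇒ word 0x1200 (little)
  opcode bits[15:11]=0x2: store/RR
  rd@[10:9]=0x1 ⇒ R1
  rs@[8:7]=0x0 ⇒ R0
+0x0a: f6 27 ⇒ word 0x27f6 (little)
  opcode bits[15:11]=0x4: bra/J
  imm@[10:0]=0x7f6 (s11→-10) ⇒ $-10

store R1, R0; bra $-10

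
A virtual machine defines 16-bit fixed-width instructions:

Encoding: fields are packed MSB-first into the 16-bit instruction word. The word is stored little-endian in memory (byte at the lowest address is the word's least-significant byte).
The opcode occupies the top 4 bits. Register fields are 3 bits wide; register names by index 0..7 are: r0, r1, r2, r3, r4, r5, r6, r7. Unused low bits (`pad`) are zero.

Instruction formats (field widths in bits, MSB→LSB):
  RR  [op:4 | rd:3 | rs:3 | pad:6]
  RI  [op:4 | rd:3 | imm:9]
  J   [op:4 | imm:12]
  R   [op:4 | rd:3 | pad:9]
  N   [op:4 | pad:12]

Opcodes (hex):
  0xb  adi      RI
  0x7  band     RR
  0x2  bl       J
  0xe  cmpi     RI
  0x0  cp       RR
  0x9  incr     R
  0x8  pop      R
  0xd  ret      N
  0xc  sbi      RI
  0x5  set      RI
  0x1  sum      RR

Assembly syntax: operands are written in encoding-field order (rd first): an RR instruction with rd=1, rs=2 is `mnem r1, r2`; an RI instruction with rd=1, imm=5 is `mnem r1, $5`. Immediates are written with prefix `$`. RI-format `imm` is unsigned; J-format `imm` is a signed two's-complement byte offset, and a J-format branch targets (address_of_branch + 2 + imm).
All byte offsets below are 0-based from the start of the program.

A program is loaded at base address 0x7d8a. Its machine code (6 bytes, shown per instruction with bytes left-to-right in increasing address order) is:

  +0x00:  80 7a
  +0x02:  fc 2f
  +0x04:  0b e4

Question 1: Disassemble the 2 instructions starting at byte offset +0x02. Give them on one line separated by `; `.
[02] fc 2f → 0x2ffc
  op=0x2ffc>>12=0x2 ⇒ bl (J)
  imm: (w>>0)&0xfff=0xffc (s12→-4) → $-4
[04] 0b e4 → 0xe40b
  op=0xe40b>>12=0xe ⇒ cmpi (RI)
  rd: (w>>9)&0x7=0x2 → r2
  imm: (w>>0)&0x1ff=0xb → $11

bl $-4; cmpi r2, $11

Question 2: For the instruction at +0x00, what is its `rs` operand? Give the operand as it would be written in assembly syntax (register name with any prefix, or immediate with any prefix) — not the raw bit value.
@+00  little-endian(80 7a) = 0x7a80
  opcode bits[15:12]=0x7: band/RR
  rd@[11:9]=0x5 ⇒ r5
  rs@[8:6]=0x2 ⇒ r2

r2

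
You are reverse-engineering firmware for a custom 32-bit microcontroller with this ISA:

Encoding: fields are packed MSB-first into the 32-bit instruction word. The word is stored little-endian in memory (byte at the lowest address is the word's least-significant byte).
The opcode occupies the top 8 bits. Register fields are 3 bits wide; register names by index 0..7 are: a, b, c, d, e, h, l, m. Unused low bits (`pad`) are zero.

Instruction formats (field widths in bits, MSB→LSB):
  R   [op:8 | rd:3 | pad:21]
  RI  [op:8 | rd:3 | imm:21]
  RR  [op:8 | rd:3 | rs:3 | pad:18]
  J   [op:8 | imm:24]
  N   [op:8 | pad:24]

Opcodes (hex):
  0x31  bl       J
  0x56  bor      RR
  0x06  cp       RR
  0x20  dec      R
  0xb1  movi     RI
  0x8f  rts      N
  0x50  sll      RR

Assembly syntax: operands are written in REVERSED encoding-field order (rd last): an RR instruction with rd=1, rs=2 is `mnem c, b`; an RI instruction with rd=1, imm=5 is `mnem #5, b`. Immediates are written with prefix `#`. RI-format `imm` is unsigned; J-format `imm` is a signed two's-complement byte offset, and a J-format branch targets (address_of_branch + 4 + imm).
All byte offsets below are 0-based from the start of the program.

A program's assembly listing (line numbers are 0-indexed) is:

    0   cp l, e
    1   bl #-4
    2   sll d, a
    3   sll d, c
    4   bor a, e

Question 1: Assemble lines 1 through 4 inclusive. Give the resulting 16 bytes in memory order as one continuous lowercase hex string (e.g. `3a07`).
line 1 (bl): pack op=0x31:8|imm=-4:24 = 0x31fffffc; little→ fc ff ff 31
line 2 (sll): pack op=0x50:8|rd=0:3|rs=3:3|pad=0:18 = 0x500c0000; little→ 00 00 0c 50
line 3 (sll): pack op=0x50:8|rd=2:3|rs=3:3|pad=0:18 = 0x504c0000; little→ 00 00 4c 50
line 4 (bor): pack op=0x56:8|rd=4:3|rs=0:3|pad=0:18 = 0x56800000; little→ 00 00 80 56

fcffff3100000c5000004c5000008056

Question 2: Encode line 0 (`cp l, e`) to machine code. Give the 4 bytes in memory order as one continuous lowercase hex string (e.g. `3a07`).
0. cp fields op=0x6:8|rd=4:3|rs=6:3|pad=0:18 → word 06980000h → 00 00 98 06

00009806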